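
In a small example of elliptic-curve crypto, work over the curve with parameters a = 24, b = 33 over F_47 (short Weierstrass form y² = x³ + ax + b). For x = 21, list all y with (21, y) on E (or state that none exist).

none

x³ + 24x + 33 = 9798 ≡ 22 (mod 47).
22 is a non-residue mod 47; no y exists.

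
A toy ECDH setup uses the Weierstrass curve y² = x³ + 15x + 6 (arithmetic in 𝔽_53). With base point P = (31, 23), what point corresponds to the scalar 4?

(34, 32)

Repeated addition: build up to 4P.
2P: tangent at (31, 23): λ = (3·31² + 15)/(2·23) ≡ 36/46. 46⁻¹ ≡ 15 (mod 53), so λ ≡ 36·15 ≡ 10.
  x = λ² - 31 - 31 = 100 - 62 ≡ 38; y = λ·(31 - 38) - 23 ≡ 13. → (38, 13)
3P: (38, 13) + (31, 23). λ = (23 - 13)/(31 - 38) ≡ 10/46 mod 53. 46⁻¹ ≡ 15 (mod 53), so λ ≡ 44.
  x = λ² - 38 - 31 = 1936 - 69 ≡ 12; y = λ·(38 - 12) - 13 ≡ 18. → (12, 18)
4P: (12, 18) + (31, 23). λ = (23 - 18)/(31 - 12) ≡ 5/19 mod 53. 19⁻¹ ≡ 14 (mod 53) since 19·14 = 266 ≡ 1, so λ ≡ 17.
  x = λ² - 12 - 31 = 289 - 43 ≡ 34; y = λ·(12 - 34) - 18 ≡ 32. → (34, 32)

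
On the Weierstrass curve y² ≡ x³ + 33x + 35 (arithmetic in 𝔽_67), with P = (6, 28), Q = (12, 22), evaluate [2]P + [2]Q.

(43, 5)

First 2P:
Repeated addition: build up to 2P.
2P: tangent at (6, 28): λ = (3·6² + 33)/(2·28) ≡ 7/56. 56⁻¹ ≡ 6 (mod 67) since 56·6 = 336 ≡ 1, so λ ≡ 7·6 ≡ 42.
  x = λ² - 6 - 6 = 1764 - 12 ≡ 10; y = λ·(6 - 10) - 28 ≡ 5. → (10, 5)
2P = (10, 5).
Next 2Q:
Repeated addition: build up to 2Q.
2Q: tangent at (12, 22): λ = (3·12² + 33)/(2·22) ≡ 63/44. 44⁻¹ ≡ 32 (mod 67) since 44·32 = 1408 ≡ 1, so λ ≡ 63·32 ≡ 6.
  x = λ² - 12 - 12 = 36 - 24 ≡ 12; y = λ·(12 - 12) - 22 ≡ 45. → (12, 45)
2Q = (12, 45).
Finally 2P + 2Q:
(10, 5) + (12, 45). λ = (45 - 5)/(12 - 10) ≡ 40/2 mod 67. 2⁻¹ ≡ 34 (mod 67), so λ ≡ 20.
  x = λ² - 10 - 12 = 400 - 22 ≡ 43; y = λ·(10 - 43) - 5 ≡ 5. → (43, 5)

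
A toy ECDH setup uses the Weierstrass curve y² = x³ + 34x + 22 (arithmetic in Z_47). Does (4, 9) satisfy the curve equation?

yes

y² = 9² ≡ 34; x³ + 34x + 22 = 222 ≡ 34 (mod 47). 34 = 34.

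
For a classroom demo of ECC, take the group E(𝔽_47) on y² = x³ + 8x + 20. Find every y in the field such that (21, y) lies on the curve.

7, 40

x³ + 8x + 20 = 9449 ≡ 2 (mod 47).
Square roots of 2 mod 47: 7 and 40 (since 7² = 49 ≡ 2).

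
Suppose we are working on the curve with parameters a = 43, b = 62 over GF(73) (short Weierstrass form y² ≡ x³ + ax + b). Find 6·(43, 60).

Write P = (43, 60).
Double-and-add on 6 = (110)₂. Start with P = (43, 60) for the leading 1-bit.
double: tangent at (43, 60): λ = (3·43² + 43)/(2·60) ≡ 42/47. 47⁻¹ ≡ 14 (mod 73), so λ ≡ 42·14 ≡ 4.
  x = λ² - 43 - 43 = 16 - 86 ≡ 3; y = λ·(43 - 3) - 60 ≡ 27. → (3, 27)
add P: (3, 27) + (43, 60). λ = (60 - 27)/(43 - 3) ≡ 33/40 mod 73. 40⁻¹ ≡ 42 (mod 73), so λ ≡ 72.
  x = λ² - 3 - 43 = 5184 - 46 ≡ 28; y = λ·(3 - 28) - 27 ≡ 71. → (28, 71)
double: tangent at (28, 71): λ = (3·28² + 43)/(2·71) ≡ 59/69. 69⁻¹ ≡ 18 (mod 73) since 69·18 = 1242 ≡ 1, so λ ≡ 59·18 ≡ 40.
  x = λ² - 28 - 28 = 1600 - 56 ≡ 11; y = λ·(28 - 11) - 71 ≡ 25. → (11, 25)

(11, 25)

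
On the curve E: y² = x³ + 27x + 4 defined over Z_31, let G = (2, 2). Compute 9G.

Double-and-add on 9 = (1001)₂. Start with G = (2, 2) for the leading 1-bit.
double: tangent at (2, 2): λ = (3·2² + 27)/(2·2) ≡ 8/4. 4⁻¹ ≡ 8 (mod 31), so λ ≡ 8·8 ≡ 2.
  x = λ² - 2 - 2 = 4 - 4 ≡ 0; y = λ·(2 - 0) - 2 ≡ 2. → (0, 2)
double: tangent at (0, 2): λ = (3·0² + 27)/(2·2) ≡ 27/4. 4⁻¹ ≡ 8 (mod 31) since 4·8 = 32 ≡ 1, so λ ≡ 27·8 ≡ 30.
  x = λ² - 0 - 0 = 900 - 0 ≡ 1; y = λ·(0 - 1) - 2 ≡ 30. → (1, 30)
double: tangent at (1, 30): λ = (3·1² + 27)/(2·30) ≡ 30/29. 29⁻¹ ≡ 15 (mod 31) since 29·15 = 435 ≡ 1, so λ ≡ 30·15 ≡ 16.
  x = λ² - 1 - 1 = 256 - 2 ≡ 6; y = λ·(1 - 6) - 30 ≡ 14. → (6, 14)
add G: (6, 14) + (2, 2). λ = (2 - 14)/(2 - 6) ≡ 19/27 mod 31. 27⁻¹ ≡ 23 (mod 31), so λ ≡ 3.
  x = λ² - 6 - 2 = 9 - 8 ≡ 1; y = λ·(6 - 1) - 14 ≡ 1. → (1, 1)

(1, 1)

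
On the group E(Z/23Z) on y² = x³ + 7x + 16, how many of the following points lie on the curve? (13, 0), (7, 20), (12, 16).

(13, 0): 0² ≡ 0, rhs ≡ 4 → off.
(7, 20): 20² ≡ 9, rhs ≡ 17 → off.
(12, 16): 16² ≡ 3, rhs ≡ 11 → off.

0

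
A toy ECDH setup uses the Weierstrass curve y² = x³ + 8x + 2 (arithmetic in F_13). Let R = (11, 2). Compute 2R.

(3, 12)

tangent at (11, 2): λ = (3·11² + 8)/(2·2) ≡ 7/4. 4⁻¹ ≡ 10 (mod 13), so λ ≡ 7·10 ≡ 5.
  x = λ² - 11 - 11 = 25 - 22 ≡ 3; y = λ·(11 - 3) - 2 ≡ 12. → (3, 12)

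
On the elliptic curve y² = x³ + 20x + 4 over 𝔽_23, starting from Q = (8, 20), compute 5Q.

(6, 15)

Repeated addition: build up to 5Q.
2Q: tangent at (8, 20): λ = (3·8² + 20)/(2·20) ≡ 5/17. 17⁻¹ ≡ 19 (mod 23), so λ ≡ 5·19 ≡ 3.
  x = λ² - 8 - 8 = 9 - 16 ≡ 16; y = λ·(8 - 16) - 20 ≡ 2. → (16, 2)
3Q: (16, 2) + (8, 20). λ = (20 - 2)/(8 - 16) ≡ 18/15 mod 23. 15⁻¹ ≡ 20 (mod 23), so λ ≡ 15.
  x = λ² - 16 - 8 = 225 - 24 ≡ 17; y = λ·(16 - 17) - 2 ≡ 6. → (17, 6)
4Q: (17, 6) + (8, 20). λ = (20 - 6)/(8 - 17) ≡ 14/14 mod 23. 14⁻¹ ≡ 5 (mod 23), so λ ≡ 1.
  x = λ² - 17 - 8 = 1 - 25 ≡ 22; y = λ·(17 - 22) - 6 ≡ 12. → (22, 12)
5Q: (22, 12) + (8, 20). λ = (20 - 12)/(8 - 22) ≡ 8/9 mod 23. 9⁻¹ ≡ 18 (mod 23), so λ ≡ 6.
  x = λ² - 22 - 8 = 36 - 30 ≡ 6; y = λ·(22 - 6) - 12 ≡ 15. → (6, 15)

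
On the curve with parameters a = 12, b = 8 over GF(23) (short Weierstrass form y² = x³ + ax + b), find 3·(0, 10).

(16, 15)

Write P = (0, 10).
Repeated addition: build up to 3P.
2P: tangent at (0, 10): λ = (3·0² + 12)/(2·10) ≡ 12/20. 20⁻¹ ≡ 15 (mod 23) since 20·15 = 300 ≡ 1, so λ ≡ 12·15 ≡ 19.
  x = λ² - 0 - 0 = 361 - 0 ≡ 16; y = λ·(0 - 16) - 10 ≡ 8. → (16, 8)
3P: (16, 8) + (0, 10). λ = (10 - 8)/(0 - 16) ≡ 2/7 mod 23. 7⁻¹ ≡ 10 (mod 23) since 7·10 = 70 ≡ 1, so λ ≡ 20.
  x = λ² - 16 - 0 = 400 - 16 ≡ 16; y = λ·(16 - 16) - 8 ≡ 15. → (16, 15)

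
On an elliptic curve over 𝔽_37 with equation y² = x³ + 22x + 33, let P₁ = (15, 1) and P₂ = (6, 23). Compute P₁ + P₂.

(27, 16)

(15, 1) + (6, 23). λ = (23 - 1)/(6 - 15) ≡ 22/28 mod 37. 28⁻¹ ≡ 4 (mod 37) since 28·4 = 112 ≡ 1, so λ ≡ 14.
  x = λ² - 15 - 6 = 196 - 21 ≡ 27; y = λ·(15 - 27) - 1 ≡ 16. → (27, 16)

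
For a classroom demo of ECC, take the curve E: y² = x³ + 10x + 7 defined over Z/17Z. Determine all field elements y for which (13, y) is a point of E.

none

x³ + 10x + 7 = 2334 ≡ 5 (mod 17).
5 is a non-residue mod 17; no y exists.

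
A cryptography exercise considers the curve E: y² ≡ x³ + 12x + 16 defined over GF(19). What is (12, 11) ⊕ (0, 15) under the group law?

(5, 12)

(12, 11) + (0, 15). λ = (15 - 11)/(0 - 12) ≡ 4/7 mod 19. 7⁻¹ ≡ 11 (mod 19), so λ ≡ 6.
  x = λ² - 12 - 0 = 36 - 12 ≡ 5; y = λ·(12 - 5) - 11 ≡ 12. → (5, 12)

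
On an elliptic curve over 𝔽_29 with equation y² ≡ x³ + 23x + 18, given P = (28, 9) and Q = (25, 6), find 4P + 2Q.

(11, 6)

First 4P:
Double-and-add on 4 = (100)₂. Start with P = (28, 9) for the leading 1-bit.
double: tangent at (28, 9): λ = (3·28² + 23)/(2·9) ≡ 26/18. 18⁻¹ ≡ 21 (mod 29), so λ ≡ 26·21 ≡ 24.
  x = λ² - 28 - 28 = 576 - 56 ≡ 27; y = λ·(28 - 27) - 9 ≡ 15. → (27, 15)
double: tangent at (27, 15): λ = (3·27² + 23)/(2·15) ≡ 6/1. 1⁻¹ ≡ 1 (mod 29), so λ ≡ 6·1 ≡ 6.
  x = λ² - 27 - 27 = 36 - 54 ≡ 11; y = λ·(27 - 11) - 15 ≡ 23. → (11, 23)
4P = (11, 23).
Next 2Q:
Repeated addition: build up to 2Q.
2Q: tangent at (25, 6): λ = (3·25² + 23)/(2·6) ≡ 13/12. 12⁻¹ ≡ 17 (mod 29) since 12·17 = 204 ≡ 1, so λ ≡ 13·17 ≡ 18.
  x = λ² - 25 - 25 = 324 - 50 ≡ 13; y = λ·(25 - 13) - 6 ≡ 7. → (13, 7)
2Q = (13, 7).
Finally 4P + 2Q:
(11, 23) + (13, 7). λ = (7 - 23)/(13 - 11) ≡ 13/2 mod 29. 2⁻¹ ≡ 15 (mod 29), so λ ≡ 21.
  x = λ² - 11 - 13 = 441 - 24 ≡ 11; y = λ·(11 - 11) - 23 ≡ 6. → (11, 6)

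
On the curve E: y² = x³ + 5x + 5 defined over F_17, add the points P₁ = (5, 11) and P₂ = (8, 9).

(12, 5)

(5, 11) + (8, 9). λ = (9 - 11)/(8 - 5) ≡ 15/3 mod 17. 3⁻¹ ≡ 6 (mod 17), so λ ≡ 5.
  x = λ² - 5 - 8 = 25 - 13 ≡ 12; y = λ·(5 - 12) - 11 ≡ 5. → (12, 5)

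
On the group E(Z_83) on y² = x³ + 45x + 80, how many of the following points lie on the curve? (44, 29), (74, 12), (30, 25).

(44, 29): 29² ≡ 11, rhs ≡ 11 → on.
(74, 12): 12² ≡ 61, rhs ≡ 25 → off.
(30, 25): 25² ≡ 44, rhs ≡ 44 → on.

2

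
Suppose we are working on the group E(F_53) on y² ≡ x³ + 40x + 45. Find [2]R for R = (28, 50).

tangent at (28, 50): λ = (3·28² + 40)/(2·50) ≡ 7/47. 47⁻¹ ≡ 44 (mod 53) since 47·44 = 2068 ≡ 1, so λ ≡ 7·44 ≡ 43.
  x = λ² - 28 - 28 = 1849 - 56 ≡ 44; y = λ·(28 - 44) - 50 ≡ 4. → (44, 4)

(44, 4)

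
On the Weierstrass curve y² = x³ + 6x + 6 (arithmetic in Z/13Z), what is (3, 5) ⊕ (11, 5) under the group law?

(3, 5) + (11, 5). λ = (5 - 5)/(11 - 3) ≡ 0/8 mod 13. 8⁻¹ ≡ 5 (mod 13), so λ ≡ 0.
  x = λ² - 3 - 11 = 0 - 14 ≡ 12; y = λ·(3 - 12) - 5 ≡ 8. → (12, 8)

(12, 8)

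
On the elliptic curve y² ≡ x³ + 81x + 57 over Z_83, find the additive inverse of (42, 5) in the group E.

(42, 78)

-(42, 5) = (42, -5 mod 83) = (42, 78).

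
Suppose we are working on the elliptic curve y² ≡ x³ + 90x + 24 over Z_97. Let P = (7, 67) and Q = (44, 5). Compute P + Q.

(7, 67) + (44, 5). λ = (5 - 67)/(44 - 7) ≡ 35/37 mod 97. 37⁻¹ ≡ 21 (mod 97) since 37·21 = 777 ≡ 1, so λ ≡ 56.
  x = λ² - 7 - 44 = 3136 - 51 ≡ 78; y = λ·(7 - 78) - 67 ≡ 31. → (78, 31)

(78, 31)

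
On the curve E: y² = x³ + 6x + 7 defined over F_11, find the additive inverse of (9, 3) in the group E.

(9, 8)

-(9, 3) = (9, -3 mod 11) = (9, 8).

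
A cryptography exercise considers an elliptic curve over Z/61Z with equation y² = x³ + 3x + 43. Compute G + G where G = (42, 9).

tangent at (42, 9): λ = (3·42² + 3)/(2·9) ≡ 49/18. 18⁻¹ ≡ 17 (mod 61) since 18·17 = 306 ≡ 1, so λ ≡ 49·17 ≡ 40.
  x = λ² - 42 - 42 = 1600 - 84 ≡ 52; y = λ·(42 - 52) - 9 ≡ 18. → (52, 18)

(52, 18)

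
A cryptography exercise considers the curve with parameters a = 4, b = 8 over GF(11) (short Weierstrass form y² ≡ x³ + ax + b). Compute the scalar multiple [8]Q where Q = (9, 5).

(7, 4)

Double-and-add on 8 = (1000)₂. Start with Q = (9, 5) for the leading 1-bit.
double: tangent at (9, 5): λ = (3·9² + 4)/(2·5) ≡ 5/10. 10⁻¹ ≡ 10 (mod 11) since 10·10 = 100 ≡ 1, so λ ≡ 5·10 ≡ 6.
  x = λ² - 9 - 9 = 36 - 18 ≡ 7; y = λ·(9 - 7) - 5 ≡ 7. → (7, 7)
double: tangent at (7, 7): λ = (3·7² + 4)/(2·7) ≡ 8/3. 3⁻¹ ≡ 4 (mod 11) since 3·4 = 12 ≡ 1, so λ ≡ 8·4 ≡ 10.
  x = λ² - 7 - 7 = 100 - 14 ≡ 9; y = λ·(7 - 9) - 7 ≡ 6. → (9, 6)
double: tangent at (9, 6): λ = (3·9² + 4)/(2·6) ≡ 5/1. 1⁻¹ ≡ 1 (mod 11) since 1·1 = 1 ≡ 1, so λ ≡ 5·1 ≡ 5.
  x = λ² - 9 - 9 = 25 - 18 ≡ 7; y = λ·(9 - 7) - 6 ≡ 4. → (7, 4)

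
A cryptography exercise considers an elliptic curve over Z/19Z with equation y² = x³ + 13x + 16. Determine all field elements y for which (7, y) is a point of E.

x³ + 13x + 16 = 450 ≡ 13 (mod 19).
13 is a non-residue mod 19; no y exists.

none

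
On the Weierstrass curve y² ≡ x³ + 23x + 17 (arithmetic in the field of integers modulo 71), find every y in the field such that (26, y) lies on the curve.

21, 50

x³ + 23x + 17 = 18191 ≡ 15 (mod 71).
Square roots of 15 mod 71: 21 and 50 (since 21² = 441 ≡ 15).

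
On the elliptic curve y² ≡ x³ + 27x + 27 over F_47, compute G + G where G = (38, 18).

tangent at (38, 18): λ = (3·38² + 27)/(2·18) ≡ 35/36. 36⁻¹ ≡ 17 (mod 47), so λ ≡ 35·17 ≡ 31.
  x = λ² - 38 - 38 = 961 - 76 ≡ 39; y = λ·(38 - 39) - 18 ≡ 45. → (39, 45)

(39, 45)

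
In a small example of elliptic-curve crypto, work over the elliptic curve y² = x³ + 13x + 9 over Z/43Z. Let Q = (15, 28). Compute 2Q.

tangent at (15, 28): λ = (3·15² + 13)/(2·28) ≡ 0/13. 13⁻¹ ≡ 10 (mod 43) since 13·10 = 130 ≡ 1, so λ ≡ 0·10 ≡ 0.
  x = λ² - 15 - 15 = 0 - 30 ≡ 13; y = λ·(15 - 13) - 28 ≡ 15. → (13, 15)

(13, 15)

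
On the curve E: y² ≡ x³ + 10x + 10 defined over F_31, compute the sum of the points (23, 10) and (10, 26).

(23, 10) + (10, 26). λ = (26 - 10)/(10 - 23) ≡ 16/18 mod 31. 18⁻¹ ≡ 19 (mod 31), so λ ≡ 25.
  x = λ² - 23 - 10 = 625 - 33 ≡ 3; y = λ·(23 - 3) - 10 ≡ 25. → (3, 25)

(3, 25)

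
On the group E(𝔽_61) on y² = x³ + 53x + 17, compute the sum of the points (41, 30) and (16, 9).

(9, 53)

(41, 30) + (16, 9). λ = (9 - 30)/(16 - 41) ≡ 40/36 mod 61. 36⁻¹ ≡ 39 (mod 61) since 36·39 = 1404 ≡ 1, so λ ≡ 35.
  x = λ² - 41 - 16 = 1225 - 57 ≡ 9; y = λ·(41 - 9) - 30 ≡ 53. → (9, 53)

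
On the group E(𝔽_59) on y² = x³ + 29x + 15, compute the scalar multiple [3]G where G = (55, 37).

Repeated addition: build up to 3G.
2G: tangent at (55, 37): λ = (3·55² + 29)/(2·37) ≡ 18/15. 15⁻¹ ≡ 4 (mod 59), so λ ≡ 18·4 ≡ 13.
  x = λ² - 55 - 55 = 169 - 110 ≡ 0; y = λ·(55 - 0) - 37 ≡ 29. → (0, 29)
3G: (0, 29) + (55, 37). λ = (37 - 29)/(55 - 0) ≡ 8/55 mod 59. 55⁻¹ ≡ 44 (mod 59) since 55·44 = 2420 ≡ 1, so λ ≡ 57.
  x = λ² - 0 - 55 = 3249 - 55 ≡ 8; y = λ·(0 - 8) - 29 ≡ 46. → (8, 46)

(8, 46)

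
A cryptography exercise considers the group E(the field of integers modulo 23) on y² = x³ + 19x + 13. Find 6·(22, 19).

Write Q = (22, 19).
Repeated addition: build up to 6Q.
2Q: tangent at (22, 19): λ = (3·22² + 19)/(2·19) ≡ 22/15. 15⁻¹ ≡ 20 (mod 23) since 15·20 = 300 ≡ 1, so λ ≡ 22·20 ≡ 3.
  x = λ² - 22 - 22 = 9 - 44 ≡ 11; y = λ·(22 - 11) - 19 ≡ 14. → (11, 14)
3Q: (11, 14) + (22, 19). λ = (19 - 14)/(22 - 11) ≡ 5/11 mod 23. 11⁻¹ ≡ 21 (mod 23), so λ ≡ 13.
  x = λ² - 11 - 22 = 169 - 33 ≡ 21; y = λ·(11 - 21) - 14 ≡ 17. → (21, 17)
4Q: (21, 17) + (22, 19). λ = (19 - 17)/(22 - 21) ≡ 2/1 mod 23. 1⁻¹ ≡ 1 (mod 23), so λ ≡ 2.
  x = λ² - 21 - 22 = 4 - 43 ≡ 7; y = λ·(21 - 7) - 17 ≡ 11. → (7, 11)
5Q: (7, 11) + (22, 19). λ = (19 - 11)/(22 - 7) ≡ 8/15 mod 23. 15⁻¹ ≡ 20 (mod 23), so λ ≡ 22.
  x = λ² - 7 - 22 = 484 - 29 ≡ 18; y = λ·(7 - 18) - 11 ≡ 0. → (18, 0)
6Q: (18, 0) + (22, 19). λ = (19 - 0)/(22 - 18) ≡ 19/4 mod 23. 4⁻¹ ≡ 6 (mod 23), so λ ≡ 22.
  x = λ² - 18 - 22 = 484 - 40 ≡ 7; y = λ·(18 - 7) - 0 ≡ 12. → (7, 12)

(7, 12)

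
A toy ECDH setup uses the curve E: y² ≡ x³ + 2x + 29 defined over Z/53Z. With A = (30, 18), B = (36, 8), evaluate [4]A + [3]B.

First 4A:
Repeated addition: build up to 4A.
2A: tangent at (30, 18): λ = (3·30² + 2)/(2·18) ≡ 52/36. 36⁻¹ ≡ 28 (mod 53) since 36·28 = 1008 ≡ 1, so λ ≡ 52·28 ≡ 25.
  x = λ² - 30 - 30 = 625 - 60 ≡ 35; y = λ·(30 - 35) - 18 ≡ 16. → (35, 16)
3A: (35, 16) + (30, 18). λ = (18 - 16)/(30 - 35) ≡ 2/48 mod 53. 48⁻¹ ≡ 21 (mod 53) since 48·21 = 1008 ≡ 1, so λ ≡ 42.
  x = λ² - 35 - 30 = 1764 - 65 ≡ 3; y = λ·(35 - 3) - 16 ≡ 3. → (3, 3)
4A: (3, 3) + (30, 18). λ = (18 - 3)/(30 - 3) ≡ 15/27 mod 53. 27⁻¹ ≡ 2 (mod 53) since 27·2 = 54 ≡ 1, so λ ≡ 30.
  x = λ² - 3 - 30 = 900 - 33 ≡ 19; y = λ·(3 - 19) - 3 ≡ 47. → (19, 47)
4A = (19, 47).
Next 3B:
Repeated addition: build up to 3B.
2B: tangent at (36, 8): λ = (3·36² + 2)/(2·8) ≡ 21/16. 16⁻¹ ≡ 10 (mod 53), so λ ≡ 21·10 ≡ 51.
  x = λ² - 36 - 36 = 2601 - 72 ≡ 38; y = λ·(36 - 38) - 8 ≡ 49. → (38, 49)
3B: (38, 49) + (36, 8). λ = (8 - 49)/(36 - 38) ≡ 12/51 mod 53. 51⁻¹ ≡ 26 (mod 53), so λ ≡ 47.
  x = λ² - 38 - 36 = 2209 - 74 ≡ 15; y = λ·(38 - 15) - 49 ≡ 25. → (15, 25)
3B = (15, 25).
Finally 4A + 3B:
(19, 47) + (15, 25). λ = (25 - 47)/(15 - 19) ≡ 31/49 mod 53. 49⁻¹ ≡ 13 (mod 53), so λ ≡ 32.
  x = λ² - 19 - 15 = 1024 - 34 ≡ 36; y = λ·(19 - 36) - 47 ≡ 45. → (36, 45)

(36, 45)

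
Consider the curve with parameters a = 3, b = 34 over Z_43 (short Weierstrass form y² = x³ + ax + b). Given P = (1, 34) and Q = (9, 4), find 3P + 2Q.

First 3P:
Repeated addition: build up to 3P.
2P: tangent at (1, 34): λ = (3·1² + 3)/(2·34) ≡ 6/25. 25⁻¹ ≡ 31 (mod 43) since 25·31 = 775 ≡ 1, so λ ≡ 6·31 ≡ 14.
  x = λ² - 1 - 1 = 196 - 2 ≡ 22; y = λ·(1 - 22) - 34 ≡ 16. → (22, 16)
3P: (22, 16) + (1, 34). λ = (34 - 16)/(1 - 22) ≡ 18/22 mod 43. 22⁻¹ ≡ 2 (mod 43) since 22·2 = 44 ≡ 1, so λ ≡ 36.
  x = λ² - 22 - 1 = 1296 - 23 ≡ 26; y = λ·(22 - 26) - 16 ≡ 12. → (26, 12)
3P = (26, 12).
Next 2Q:
Repeated addition: build up to 2Q.
2Q: tangent at (9, 4): λ = (3·9² + 3)/(2·4) ≡ 31/8. 8⁻¹ ≡ 27 (mod 43), so λ ≡ 31·27 ≡ 20.
  x = λ² - 9 - 9 = 400 - 18 ≡ 38; y = λ·(9 - 38) - 4 ≡ 18. → (38, 18)
2Q = (38, 18).
Finally 3P + 2Q:
(26, 12) + (38, 18). λ = (18 - 12)/(38 - 26) ≡ 6/12 mod 43. 12⁻¹ ≡ 18 (mod 43), so λ ≡ 22.
  x = λ² - 26 - 38 = 484 - 64 ≡ 33; y = λ·(26 - 33) - 12 ≡ 6. → (33, 6)

(33, 6)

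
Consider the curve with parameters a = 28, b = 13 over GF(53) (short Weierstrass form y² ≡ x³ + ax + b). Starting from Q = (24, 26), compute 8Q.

Repeated addition: build up to 8Q.
2Q: tangent at (24, 26): λ = (3·24² + 28)/(2·26) ≡ 7/52. 52⁻¹ ≡ 52 (mod 53), so λ ≡ 7·52 ≡ 46.
  x = λ² - 24 - 24 = 2116 - 48 ≡ 1; y = λ·(24 - 1) - 26 ≡ 25. → (1, 25)
3Q: (1, 25) + (24, 26). λ = (26 - 25)/(24 - 1) ≡ 1/23 mod 53. 23⁻¹ ≡ 30 (mod 53), so λ ≡ 30.
  x = λ² - 1 - 24 = 900 - 25 ≡ 27; y = λ·(1 - 27) - 25 ≡ 43. → (27, 43)
4Q: (27, 43) + (24, 26). λ = (26 - 43)/(24 - 27) ≡ 36/50 mod 53. 50⁻¹ ≡ 35 (mod 53) since 50·35 = 1750 ≡ 1, so λ ≡ 41.
  x = λ² - 27 - 24 = 1681 - 51 ≡ 40; y = λ·(27 - 40) - 43 ≡ 7. → (40, 7)
5Q: (40, 7) + (24, 26). λ = (26 - 7)/(24 - 40) ≡ 19/37 mod 53. 37⁻¹ ≡ 43 (mod 53), so λ ≡ 22.
  x = λ² - 40 - 24 = 484 - 64 ≡ 49; y = λ·(40 - 49) - 7 ≡ 7. → (49, 7)
6Q: (49, 7) + (24, 26). λ = (26 - 7)/(24 - 49) ≡ 19/28 mod 53. 28⁻¹ ≡ 36 (mod 53), so λ ≡ 48.
  x = λ² - 49 - 24 = 2304 - 73 ≡ 5; y = λ·(49 - 5) - 7 ≡ 38. → (5, 38)
7Q: (5, 38) + (24, 26). λ = (26 - 38)/(24 - 5) ≡ 41/19 mod 53. 19⁻¹ ≡ 14 (mod 53) since 19·14 = 266 ≡ 1, so λ ≡ 44.
  x = λ² - 5 - 24 = 1936 - 29 ≡ 52; y = λ·(5 - 52) - 38 ≡ 14. → (52, 14)
8Q: (52, 14) + (24, 26). λ = (26 - 14)/(24 - 52) ≡ 12/25 mod 53. 25⁻¹ ≡ 17 (mod 53) since 25·17 = 425 ≡ 1, so λ ≡ 45.
  x = λ² - 52 - 24 = 2025 - 76 ≡ 41; y = λ·(52 - 41) - 14 ≡ 4. → (41, 4)

(41, 4)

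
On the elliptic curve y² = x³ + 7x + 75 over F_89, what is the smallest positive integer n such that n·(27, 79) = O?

9

2P: tangent at (27, 79): λ = (3·27² + 7)/(2·79) ≡ 58/69. 69⁻¹ ≡ 40 (mod 89) since 69·40 = 2760 ≡ 1, so λ ≡ 58·40 ≡ 6.
  x = λ² - 27 - 27 = 36 - 54 ≡ 71; y = λ·(27 - 71) - 79 ≡ 13. → (71, 13)
3P: (71, 13) + (27, 79). λ = (79 - 13)/(27 - 71) ≡ 66/45 mod 89. 45⁻¹ ≡ 2 (mod 89) since 45·2 = 90 ≡ 1, so λ ≡ 43.
  x = λ² - 71 - 27 = 1849 - 98 ≡ 60; y = λ·(71 - 60) - 13 ≡ 15. → (60, 15)
4P: (60, 15) + (27, 79). λ = (79 - 15)/(27 - 60) ≡ 64/56 mod 89. 56⁻¹ ≡ 62 (mod 89), so λ ≡ 52.
  x = λ² - 60 - 27 = 2704 - 87 ≡ 36; y = λ·(60 - 36) - 15 ≡ 76. → (36, 76)
5P: (36, 76) + (27, 79). λ = (79 - 76)/(27 - 36) ≡ 3/80 mod 89. 80⁻¹ ≡ 79 (mod 89), so λ ≡ 59.
  x = λ² - 36 - 27 = 3481 - 63 ≡ 36; y = λ·(36 - 36) - 76 ≡ 13. → (36, 13)
6P: (36, 13) + (27, 79). λ = (79 - 13)/(27 - 36) ≡ 66/80 mod 89. 80⁻¹ ≡ 79 (mod 89), so λ ≡ 52.
  x = λ² - 36 - 27 = 2704 - 63 ≡ 60; y = λ·(36 - 60) - 13 ≡ 74. → (60, 74)
7P: (60, 74) + (27, 79). λ = (79 - 74)/(27 - 60) ≡ 5/56 mod 89. 56⁻¹ ≡ 62 (mod 89) since 56·62 = 3472 ≡ 1, so λ ≡ 43.
  x = λ² - 60 - 27 = 1849 - 87 ≡ 71; y = λ·(60 - 71) - 74 ≡ 76. → (71, 76)
8P: (71, 76) + (27, 79). λ = (79 - 76)/(27 - 71) ≡ 3/45 mod 89. 45⁻¹ ≡ 2 (mod 89), so λ ≡ 6.
  x = λ² - 71 - 27 = 36 - 98 ≡ 27; y = λ·(71 - 27) - 76 ≡ 10. → (27, 10)
9P: (27, 10) + (27, 79): same x and y₁ ≡ -y₂, so the sum is O.
9P = O, so the order is 9.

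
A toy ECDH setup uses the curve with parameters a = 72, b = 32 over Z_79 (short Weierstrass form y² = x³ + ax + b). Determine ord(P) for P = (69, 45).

2P: tangent at (69, 45): λ = (3·69² + 72)/(2·45) ≡ 56/11. 11⁻¹ ≡ 36 (mod 79), so λ ≡ 56·36 ≡ 41.
  x = λ² - 69 - 69 = 1681 - 138 ≡ 42; y = λ·(69 - 42) - 45 ≡ 35. → (42, 35)
3P: (42, 35) + (69, 45). λ = (45 - 35)/(69 - 42) ≡ 10/27 mod 79. 27⁻¹ ≡ 41 (mod 79) since 27·41 = 1107 ≡ 1, so λ ≡ 15.
  x = λ² - 42 - 69 = 225 - 111 ≡ 35; y = λ·(42 - 35) - 35 ≡ 70. → (35, 70)
4P: (35, 70) + (69, 45). λ = (45 - 70)/(69 - 35) ≡ 54/34 mod 79. 34⁻¹ ≡ 7 (mod 79), so λ ≡ 62.
  x = λ² - 35 - 69 = 3844 - 104 ≡ 27; y = λ·(35 - 27) - 70 ≡ 31. → (27, 31)
5P: (27, 31) + (69, 45). λ = (45 - 31)/(69 - 27) ≡ 14/42 mod 79. 42⁻¹ ≡ 32 (mod 79) since 42·32 = 1344 ≡ 1, so λ ≡ 53.
  x = λ² - 27 - 69 = 2809 - 96 ≡ 27; y = λ·(27 - 27) - 31 ≡ 48. → (27, 48)
6P: (27, 48) + (69, 45). λ = (45 - 48)/(69 - 27) ≡ 76/42 mod 79. 42⁻¹ ≡ 32 (mod 79), so λ ≡ 62.
  x = λ² - 27 - 69 = 3844 - 96 ≡ 35; y = λ·(27 - 35) - 48 ≡ 9. → (35, 9)
7P: (35, 9) + (69, 45). λ = (45 - 9)/(69 - 35) ≡ 36/34 mod 79. 34⁻¹ ≡ 7 (mod 79) since 34·7 = 238 ≡ 1, so λ ≡ 15.
  x = λ² - 35 - 69 = 225 - 104 ≡ 42; y = λ·(35 - 42) - 9 ≡ 44. → (42, 44)
8P: (42, 44) + (69, 45). λ = (45 - 44)/(69 - 42) ≡ 1/27 mod 79. 27⁻¹ ≡ 41 (mod 79) since 27·41 = 1107 ≡ 1, so λ ≡ 41.
  x = λ² - 42 - 69 = 1681 - 111 ≡ 69; y = λ·(42 - 69) - 44 ≡ 34. → (69, 34)
9P: (69, 34) + (69, 45): same x and y₁ ≡ -y₂, so the sum is O.
9P = O, so the order is 9.

9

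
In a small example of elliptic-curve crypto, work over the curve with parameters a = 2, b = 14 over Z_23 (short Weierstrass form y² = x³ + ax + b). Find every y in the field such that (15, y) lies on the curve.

x³ + 2x + 14 = 3419 ≡ 15 (mod 23).
15 is a non-residue mod 23; no y exists.

none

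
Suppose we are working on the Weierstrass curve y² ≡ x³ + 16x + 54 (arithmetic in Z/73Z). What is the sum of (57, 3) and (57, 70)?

The two points share x = 57 and their y-coordinates satisfy 3 + 70 ≡ 0 (mod 73), so they are inverses. Their sum is ∞.

O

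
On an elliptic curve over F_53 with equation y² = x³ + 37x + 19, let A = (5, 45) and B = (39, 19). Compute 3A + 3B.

(34, 6)

First 3A:
Repeated addition: build up to 3A.
2A: tangent at (5, 45): λ = (3·5² + 37)/(2·45) ≡ 6/37. 37⁻¹ ≡ 43 (mod 53), so λ ≡ 6·43 ≡ 46.
  x = λ² - 5 - 5 = 2116 - 10 ≡ 39; y = λ·(5 - 39) - 45 ≡ 34. → (39, 34)
3A: (39, 34) + (5, 45). λ = (45 - 34)/(5 - 39) ≡ 11/19 mod 53. 19⁻¹ ≡ 14 (mod 53), so λ ≡ 48.
  x = λ² - 39 - 5 = 2304 - 44 ≡ 34; y = λ·(39 - 34) - 34 ≡ 47. → (34, 47)
3A = (34, 47).
Next 3B:
Repeated addition: build up to 3B.
2B: tangent at (39, 19): λ = (3·39² + 37)/(2·19) ≡ 42/38. 38⁻¹ ≡ 7 (mod 53) since 38·7 = 266 ≡ 1, so λ ≡ 42·7 ≡ 29.
  x = λ² - 39 - 39 = 841 - 78 ≡ 21; y = λ·(39 - 21) - 19 ≡ 26. → (21, 26)
3B: (21, 26) + (39, 19). λ = (19 - 26)/(39 - 21) ≡ 46/18 mod 53. 18⁻¹ ≡ 3 (mod 53), so λ ≡ 32.
  x = λ² - 21 - 39 = 1024 - 60 ≡ 10; y = λ·(21 - 10) - 26 ≡ 8. → (10, 8)
3B = (10, 8).
Finally 3A + 3B:
(34, 47) + (10, 8). λ = (8 - 47)/(10 - 34) ≡ 14/29 mod 53. 29⁻¹ ≡ 11 (mod 53) since 29·11 = 319 ≡ 1, so λ ≡ 48.
  x = λ² - 34 - 10 = 2304 - 44 ≡ 34; y = λ·(34 - 34) - 47 ≡ 6. → (34, 6)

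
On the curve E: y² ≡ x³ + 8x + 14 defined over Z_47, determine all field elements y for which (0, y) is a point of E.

x³ + 8x + 14 = 14 ≡ 14 (mod 47).
Square roots of 14 mod 47: 22 and 25 (since 22² = 484 ≡ 14).

22, 25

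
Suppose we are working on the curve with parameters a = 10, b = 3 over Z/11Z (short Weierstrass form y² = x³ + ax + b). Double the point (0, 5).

(1, 5)

tangent at (0, 5): λ = (3·0² + 10)/(2·5) ≡ 10/10. 10⁻¹ ≡ 10 (mod 11), so λ ≡ 10·10 ≡ 1.
  x = λ² - 0 - 0 = 1 - 0 ≡ 1; y = λ·(0 - 1) - 5 ≡ 5. → (1, 5)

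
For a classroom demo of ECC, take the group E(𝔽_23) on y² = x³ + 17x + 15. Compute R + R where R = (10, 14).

tangent at (10, 14): λ = (3·10² + 17)/(2·14) ≡ 18/5. 5⁻¹ ≡ 14 (mod 23) since 5·14 = 70 ≡ 1, so λ ≡ 18·14 ≡ 22.
  x = λ² - 10 - 10 = 484 - 20 ≡ 4; y = λ·(10 - 4) - 14 ≡ 3. → (4, 3)

(4, 3)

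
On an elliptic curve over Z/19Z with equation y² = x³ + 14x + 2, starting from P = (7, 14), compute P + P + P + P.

Repeated addition: build up to 4P.
2P: tangent at (7, 14): λ = (3·7² + 14)/(2·14) ≡ 9/9. 9⁻¹ ≡ 17 (mod 19), so λ ≡ 9·17 ≡ 1.
  x = λ² - 7 - 7 = 1 - 14 ≡ 6; y = λ·(7 - 6) - 14 ≡ 6. → (6, 6)
3P: (6, 6) + (7, 14). λ = (14 - 6)/(7 - 6) ≡ 8/1 mod 19. 1⁻¹ ≡ 1 (mod 19) since 1·1 = 1 ≡ 1, so λ ≡ 8.
  x = λ² - 6 - 7 = 64 - 13 ≡ 13; y = λ·(6 - 13) - 6 ≡ 14. → (13, 14)
4P: (13, 14) + (7, 14). λ = (14 - 14)/(7 - 13) ≡ 0/13 mod 19. 13⁻¹ ≡ 3 (mod 19), so λ ≡ 0.
  x = λ² - 13 - 7 = 0 - 20 ≡ 18; y = λ·(13 - 18) - 14 ≡ 5. → (18, 5)

(18, 5)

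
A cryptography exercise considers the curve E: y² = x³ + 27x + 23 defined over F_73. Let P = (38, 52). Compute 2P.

(52, 14)

tangent at (38, 52): λ = (3·38² + 27)/(2·52) ≡ 52/31. 31⁻¹ ≡ 33 (mod 73) since 31·33 = 1023 ≡ 1, so λ ≡ 52·33 ≡ 37.
  x = λ² - 38 - 38 = 1369 - 76 ≡ 52; y = λ·(38 - 52) - 52 ≡ 14. → (52, 14)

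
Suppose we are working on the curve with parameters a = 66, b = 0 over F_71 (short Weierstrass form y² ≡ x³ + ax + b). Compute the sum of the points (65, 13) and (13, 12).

(65, 13) + (13, 12). λ = (12 - 13)/(13 - 65) ≡ 70/19 mod 71. 19⁻¹ ≡ 15 (mod 71), so λ ≡ 56.
  x = λ² - 65 - 13 = 3136 - 78 ≡ 5; y = λ·(65 - 5) - 13 ≡ 10. → (5, 10)

(5, 10)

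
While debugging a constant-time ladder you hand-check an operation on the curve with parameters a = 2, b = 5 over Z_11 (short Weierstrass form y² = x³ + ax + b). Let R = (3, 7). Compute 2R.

(8, 7)

tangent at (3, 7): λ = (3·3² + 2)/(2·7) ≡ 7/3. 3⁻¹ ≡ 4 (mod 11), so λ ≡ 7·4 ≡ 6.
  x = λ² - 3 - 3 = 36 - 6 ≡ 8; y = λ·(3 - 8) - 7 ≡ 7. → (8, 7)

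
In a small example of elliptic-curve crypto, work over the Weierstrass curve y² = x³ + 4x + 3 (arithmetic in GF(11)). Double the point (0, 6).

tangent at (0, 6): λ = (3·0² + 4)/(2·6) ≡ 4/1. 1⁻¹ ≡ 1 (mod 11) since 1·1 = 1 ≡ 1, so λ ≡ 4·1 ≡ 4.
  x = λ² - 0 - 0 = 16 - 0 ≡ 5; y = λ·(0 - 5) - 6 ≡ 7. → (5, 7)

(5, 7)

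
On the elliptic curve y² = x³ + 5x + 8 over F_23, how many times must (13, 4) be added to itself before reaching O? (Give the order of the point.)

8

2P: tangent at (13, 4): λ = (3·13² + 5)/(2·4) ≡ 6/8. 8⁻¹ ≡ 3 (mod 23) since 8·3 = 24 ≡ 1, so λ ≡ 6·3 ≡ 18.
  x = λ² - 13 - 13 = 324 - 26 ≡ 22; y = λ·(13 - 22) - 4 ≡ 18. → (22, 18)
3P: (22, 18) + (13, 4). λ = (4 - 18)/(13 - 22) ≡ 9/14 mod 23. 14⁻¹ ≡ 5 (mod 23), so λ ≡ 22.
  x = λ² - 22 - 13 = 484 - 35 ≡ 12; y = λ·(22 - 12) - 18 ≡ 18. → (12, 18)
4P: (12, 18) + (13, 4). λ = (4 - 18)/(13 - 12) ≡ 9/1 mod 23. 1⁻¹ ≡ 1 (mod 23), so λ ≡ 9.
  x = λ² - 12 - 13 = 81 - 25 ≡ 10; y = λ·(12 - 10) - 18 ≡ 0. → (10, 0)
5P: (10, 0) + (13, 4). λ = (4 - 0)/(13 - 10) ≡ 4/3 mod 23. 3⁻¹ ≡ 8 (mod 23), so λ ≡ 9.
  x = λ² - 10 - 13 = 81 - 23 ≡ 12; y = λ·(10 - 12) - 0 ≡ 5. → (12, 5)
6P: (12, 5) + (13, 4). λ = (4 - 5)/(13 - 12) ≡ 22/1 mod 23. 1⁻¹ ≡ 1 (mod 23), so λ ≡ 22.
  x = λ² - 12 - 13 = 484 - 25 ≡ 22; y = λ·(12 - 22) - 5 ≡ 5. → (22, 5)
7P: (22, 5) + (13, 4). λ = (4 - 5)/(13 - 22) ≡ 22/14 mod 23. 14⁻¹ ≡ 5 (mod 23), so λ ≡ 18.
  x = λ² - 22 - 13 = 324 - 35 ≡ 13; y = λ·(22 - 13) - 5 ≡ 19. → (13, 19)
8P: (13, 19) + (13, 4): same x and y₁ ≡ -y₂, so the sum is O.
8P = O, so the order is 8.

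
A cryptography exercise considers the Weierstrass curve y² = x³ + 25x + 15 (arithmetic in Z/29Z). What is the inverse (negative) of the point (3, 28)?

-(3, 28) = (3, -28 mod 29) = (3, 1).

(3, 1)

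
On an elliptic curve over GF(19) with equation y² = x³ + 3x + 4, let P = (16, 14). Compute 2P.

tangent at (16, 14): λ = (3·16² + 3)/(2·14) ≡ 11/9. 9⁻¹ ≡ 17 (mod 19) since 9·17 = 153 ≡ 1, so λ ≡ 11·17 ≡ 16.
  x = λ² - 16 - 16 = 256 - 32 ≡ 15; y = λ·(16 - 15) - 14 ≡ 2. → (15, 2)

(15, 2)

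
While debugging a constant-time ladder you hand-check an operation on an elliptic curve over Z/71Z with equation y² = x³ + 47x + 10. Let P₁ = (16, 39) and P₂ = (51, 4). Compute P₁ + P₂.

(5, 21)

(16, 39) + (51, 4). λ = (4 - 39)/(51 - 16) ≡ 36/35 mod 71. 35⁻¹ ≡ 69 (mod 71) since 35·69 = 2415 ≡ 1, so λ ≡ 70.
  x = λ² - 16 - 51 = 4900 - 67 ≡ 5; y = λ·(16 - 5) - 39 ≡ 21. → (5, 21)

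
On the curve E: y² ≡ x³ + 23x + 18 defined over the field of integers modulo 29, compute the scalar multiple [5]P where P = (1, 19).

(6, 16)

Repeated addition: build up to 5P.
2P: tangent at (1, 19): λ = (3·1² + 23)/(2·19) ≡ 26/9. 9⁻¹ ≡ 13 (mod 29), so λ ≡ 26·13 ≡ 19.
  x = λ² - 1 - 1 = 361 - 2 ≡ 11; y = λ·(1 - 11) - 19 ≡ 23. → (11, 23)
3P: (11, 23) + (1, 19). λ = (19 - 23)/(1 - 11) ≡ 25/19 mod 29. 19⁻¹ ≡ 26 (mod 29), so λ ≡ 12.
  x = λ² - 11 - 1 = 144 - 12 ≡ 16; y = λ·(11 - 16) - 23 ≡ 4. → (16, 4)
4P: (16, 4) + (1, 19). λ = (19 - 4)/(1 - 16) ≡ 15/14 mod 29. 14⁻¹ ≡ 27 (mod 29), so λ ≡ 28.
  x = λ² - 16 - 1 = 784 - 17 ≡ 13; y = λ·(16 - 13) - 4 ≡ 22. → (13, 22)
5P: (13, 22) + (1, 19). λ = (19 - 22)/(1 - 13) ≡ 26/17 mod 29. 17⁻¹ ≡ 12 (mod 29), so λ ≡ 22.
  x = λ² - 13 - 1 = 484 - 14 ≡ 6; y = λ·(13 - 6) - 22 ≡ 16. → (6, 16)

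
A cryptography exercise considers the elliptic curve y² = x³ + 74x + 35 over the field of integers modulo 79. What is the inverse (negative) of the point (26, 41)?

(26, 38)

-(26, 41) = (26, -41 mod 79) = (26, 38).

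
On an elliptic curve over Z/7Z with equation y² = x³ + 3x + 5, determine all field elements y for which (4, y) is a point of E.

x³ + 3x + 5 = 81 ≡ 4 (mod 7).
Square roots of 4 mod 7: 2 and 5 (since 2² = 4 ≡ 4).

2, 5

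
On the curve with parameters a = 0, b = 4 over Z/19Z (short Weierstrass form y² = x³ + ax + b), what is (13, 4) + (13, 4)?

tangent at (13, 4): λ = (3·13² + 0)/(2·4) ≡ 13/8. 8⁻¹ ≡ 12 (mod 19), so λ ≡ 13·12 ≡ 4.
  x = λ² - 13 - 13 = 16 - 26 ≡ 9; y = λ·(13 - 9) - 4 ≡ 12. → (9, 12)

(9, 12)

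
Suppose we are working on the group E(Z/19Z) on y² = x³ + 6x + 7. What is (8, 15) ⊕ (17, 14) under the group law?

(17, 5)

(8, 15) + (17, 14). λ = (14 - 15)/(17 - 8) ≡ 18/9 mod 19. 9⁻¹ ≡ 17 (mod 19), so λ ≡ 2.
  x = λ² - 8 - 17 = 4 - 25 ≡ 17; y = λ·(8 - 17) - 15 ≡ 5. → (17, 5)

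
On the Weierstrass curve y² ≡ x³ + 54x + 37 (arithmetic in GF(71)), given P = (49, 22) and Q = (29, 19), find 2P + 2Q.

(31, 64)

First 2P:
Repeated addition: build up to 2P.
2P: tangent at (49, 22): λ = (3·49² + 54)/(2·22) ≡ 15/44. 44⁻¹ ≡ 21 (mod 71) since 44·21 = 924 ≡ 1, so λ ≡ 15·21 ≡ 31.
  x = λ² - 49 - 49 = 961 - 98 ≡ 11; y = λ·(49 - 11) - 22 ≡ 20. → (11, 20)
2P = (11, 20).
Next 2Q:
Repeated addition: build up to 2Q.
2Q: tangent at (29, 19): λ = (3·29² + 54)/(2·19) ≡ 21/38. 38⁻¹ ≡ 43 (mod 71), so λ ≡ 21·43 ≡ 51.
  x = λ² - 29 - 29 = 2601 - 58 ≡ 58; y = λ·(29 - 58) - 19 ≡ 64. → (58, 64)
2Q = (58, 64).
Finally 2P + 2Q:
(11, 20) + (58, 64). λ = (64 - 20)/(58 - 11) ≡ 44/47 mod 71. 47⁻¹ ≡ 68 (mod 71), so λ ≡ 10.
  x = λ² - 11 - 58 = 100 - 69 ≡ 31; y = λ·(11 - 31) - 20 ≡ 64. → (31, 64)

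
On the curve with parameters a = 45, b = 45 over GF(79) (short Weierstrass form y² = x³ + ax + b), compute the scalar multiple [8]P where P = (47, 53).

Double-and-add on 8 = (1000)₂. Start with P = (47, 53) for the leading 1-bit.
double: tangent at (47, 53): λ = (3·47² + 45)/(2·53) ≡ 36/27. 27⁻¹ ≡ 41 (mod 79), so λ ≡ 36·41 ≡ 54.
  x = λ² - 47 - 47 = 2916 - 94 ≡ 57; y = λ·(47 - 57) - 53 ≡ 39. → (57, 39)
double: tangent at (57, 39): λ = (3·57² + 45)/(2·39) ≡ 75/78. 78⁻¹ ≡ 78 (mod 79) since 78·78 = 6084 ≡ 1, so λ ≡ 75·78 ≡ 4.
  x = λ² - 57 - 57 = 16 - 114 ≡ 60; y = λ·(57 - 60) - 39 ≡ 28. → (60, 28)
double: tangent at (60, 28): λ = (3·60² + 45)/(2·28) ≡ 22/56. 56⁻¹ ≡ 24 (mod 79) since 56·24 = 1344 ≡ 1, so λ ≡ 22·24 ≡ 54.
  x = λ² - 60 - 60 = 2916 - 120 ≡ 31; y = λ·(60 - 31) - 28 ≡ 37. → (31, 37)

(31, 37)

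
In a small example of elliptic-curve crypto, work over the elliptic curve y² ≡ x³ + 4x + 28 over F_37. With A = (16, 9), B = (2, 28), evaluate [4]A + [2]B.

First 4A:
Double-and-add on 4 = (100)₂. Start with A = (16, 9) for the leading 1-bit.
double: tangent at (16, 9): λ = (3·16² + 4)/(2·9) ≡ 32/18. 18⁻¹ ≡ 35 (mod 37), so λ ≡ 32·35 ≡ 10.
  x = λ² - 16 - 16 = 100 - 32 ≡ 31; y = λ·(16 - 31) - 9 ≡ 26. → (31, 26)
double: tangent at (31, 26): λ = (3·31² + 4)/(2·26) ≡ 1/15. 15⁻¹ ≡ 5 (mod 37), so λ ≡ 1·5 ≡ 5.
  x = λ² - 31 - 31 = 25 - 62 ≡ 0; y = λ·(31 - 0) - 26 ≡ 18. → (0, 18)
4A = (0, 18).
Next 2B:
Repeated addition: build up to 2B.
2B: tangent at (2, 28): λ = (3·2² + 4)/(2·28) ≡ 16/19. 19⁻¹ ≡ 2 (mod 37), so λ ≡ 16·2 ≡ 32.
  x = λ² - 2 - 2 = 1024 - 4 ≡ 21; y = λ·(2 - 21) - 28 ≡ 30. → (21, 30)
2B = (21, 30).
Finally 4A + 2B:
(0, 18) + (21, 30). λ = (30 - 18)/(21 - 0) ≡ 12/21 mod 37. 21⁻¹ ≡ 30 (mod 37) since 21·30 = 630 ≡ 1, so λ ≡ 27.
  x = λ² - 0 - 21 = 729 - 21 ≡ 5; y = λ·(0 - 5) - 18 ≡ 32. → (5, 32)

(5, 32)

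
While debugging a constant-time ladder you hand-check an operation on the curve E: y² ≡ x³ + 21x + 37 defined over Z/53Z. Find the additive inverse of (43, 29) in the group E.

(43, 24)

-(43, 29) = (43, -29 mod 53) = (43, 24).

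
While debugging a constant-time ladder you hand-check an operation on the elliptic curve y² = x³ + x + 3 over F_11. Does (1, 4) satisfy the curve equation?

yes

y² = 4² ≡ 5; x³ + 1x + 3 = 5 ≡ 5 (mod 11). 5 = 5.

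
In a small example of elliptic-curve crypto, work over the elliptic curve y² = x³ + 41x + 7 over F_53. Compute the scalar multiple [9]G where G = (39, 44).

(7, 52)

Repeated addition: build up to 9G.
2G: tangent at (39, 44): λ = (3·39² + 41)/(2·44) ≡ 46/35. 35⁻¹ ≡ 50 (mod 53) since 35·50 = 1750 ≡ 1, so λ ≡ 46·50 ≡ 21.
  x = λ² - 39 - 39 = 441 - 78 ≡ 45; y = λ·(39 - 45) - 44 ≡ 42. → (45, 42)
3G: (45, 42) + (39, 44). λ = (44 - 42)/(39 - 45) ≡ 2/47 mod 53. 47⁻¹ ≡ 44 (mod 53) since 47·44 = 2068 ≡ 1, so λ ≡ 35.
  x = λ² - 45 - 39 = 1225 - 84 ≡ 28; y = λ·(45 - 28) - 42 ≡ 23. → (28, 23)
4G: (28, 23) + (39, 44). λ = (44 - 23)/(39 - 28) ≡ 21/11 mod 53. 11⁻¹ ≡ 29 (mod 53) since 11·29 = 319 ≡ 1, so λ ≡ 26.
  x = λ² - 28 - 39 = 676 - 67 ≡ 26; y = λ·(28 - 26) - 23 ≡ 29. → (26, 29)
5G: (26, 29) + (39, 44). λ = (44 - 29)/(39 - 26) ≡ 15/13 mod 53. 13⁻¹ ≡ 49 (mod 53), so λ ≡ 46.
  x = λ² - 26 - 39 = 2116 - 65 ≡ 37; y = λ·(26 - 37) - 29 ≡ 48. → (37, 48)
6G: (37, 48) + (39, 44). λ = (44 - 48)/(39 - 37) ≡ 49/2 mod 53. 2⁻¹ ≡ 27 (mod 53) since 2·27 = 54 ≡ 1, so λ ≡ 51.
  x = λ² - 37 - 39 = 2601 - 76 ≡ 34; y = λ·(37 - 34) - 48 ≡ 52. → (34, 52)
7G: (34, 52) + (39, 44). λ = (44 - 52)/(39 - 34) ≡ 45/5 mod 53. 5⁻¹ ≡ 32 (mod 53), so λ ≡ 9.
  x = λ² - 34 - 39 = 81 - 73 ≡ 8; y = λ·(34 - 8) - 52 ≡ 23. → (8, 23)
8G: (8, 23) + (39, 44). λ = (44 - 23)/(39 - 8) ≡ 21/31 mod 53. 31⁻¹ ≡ 12 (mod 53) since 31·12 = 372 ≡ 1, so λ ≡ 40.
  x = λ² - 8 - 39 = 1600 - 47 ≡ 16; y = λ·(8 - 16) - 23 ≡ 28. → (16, 28)
9G: (16, 28) + (39, 44). λ = (44 - 28)/(39 - 16) ≡ 16/23 mod 53. 23⁻¹ ≡ 30 (mod 53), so λ ≡ 3.
  x = λ² - 16 - 39 = 9 - 55 ≡ 7; y = λ·(16 - 7) - 28 ≡ 52. → (7, 52)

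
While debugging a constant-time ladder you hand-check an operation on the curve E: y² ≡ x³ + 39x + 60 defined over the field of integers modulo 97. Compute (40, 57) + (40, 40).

The two points share x = 40 and their y-coordinates satisfy 57 + 40 ≡ 0 (mod 97), so they are inverses. Their sum is O.

O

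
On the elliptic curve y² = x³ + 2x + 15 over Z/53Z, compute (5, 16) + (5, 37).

O

The two points share x = 5 and their y-coordinates satisfy 16 + 37 ≡ 0 (mod 53), so they are inverses. Their sum is 𝒪.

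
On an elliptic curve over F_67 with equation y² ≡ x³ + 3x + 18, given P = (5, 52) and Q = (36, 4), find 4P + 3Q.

First 4P:
Double-and-add on 4 = (100)₂. Start with P = (5, 52) for the leading 1-bit.
double: tangent at (5, 52): λ = (3·5² + 3)/(2·52) ≡ 11/37. 37⁻¹ ≡ 29 (mod 67) since 37·29 = 1073 ≡ 1, so λ ≡ 11·29 ≡ 51.
  x = λ² - 5 - 5 = 2601 - 10 ≡ 45; y = λ·(5 - 45) - 52 ≡ 52. → (45, 52)
double: tangent at (45, 52): λ = (3·45² + 3)/(2·52) ≡ 48/37. 37⁻¹ ≡ 29 (mod 67), so λ ≡ 48·29 ≡ 52.
  x = λ² - 45 - 45 = 2704 - 90 ≡ 1; y = λ·(45 - 1) - 52 ≡ 25. → (1, 25)
4P = (1, 25).
Next 3Q:
Repeated addition: build up to 3Q.
2Q: tangent at (36, 4): λ = (3·36² + 3)/(2·4) ≡ 5/8. 8⁻¹ ≡ 42 (mod 67), so λ ≡ 5·42 ≡ 9.
  x = λ² - 36 - 36 = 81 - 72 ≡ 9; y = λ·(36 - 9) - 4 ≡ 38. → (9, 38)
3Q: (9, 38) + (36, 4). λ = (4 - 38)/(36 - 9) ≡ 33/27 mod 67. 27⁻¹ ≡ 5 (mod 67), so λ ≡ 31.
  x = λ² - 9 - 36 = 961 - 45 ≡ 45; y = λ·(9 - 45) - 38 ≡ 52. → (45, 52)
3Q = (45, 52).
Finally 4P + 3Q:
(1, 25) + (45, 52). λ = (52 - 25)/(45 - 1) ≡ 27/44 mod 67. 44⁻¹ ≡ 32 (mod 67), so λ ≡ 60.
  x = λ² - 1 - 45 = 3600 - 46 ≡ 3; y = λ·(1 - 3) - 25 ≡ 56. → (3, 56)

(3, 56)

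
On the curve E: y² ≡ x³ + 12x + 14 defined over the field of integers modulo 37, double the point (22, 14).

tangent at (22, 14): λ = (3·22² + 12)/(2·14) ≡ 21/28. 28⁻¹ ≡ 4 (mod 37) since 28·4 = 112 ≡ 1, so λ ≡ 21·4 ≡ 10.
  x = λ² - 22 - 22 = 100 - 44 ≡ 19; y = λ·(22 - 19) - 14 ≡ 16. → (19, 16)

(19, 16)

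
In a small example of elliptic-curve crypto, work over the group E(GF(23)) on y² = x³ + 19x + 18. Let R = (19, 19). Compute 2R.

(21, 15)

tangent at (19, 19): λ = (3·19² + 19)/(2·19) ≡ 21/15. 15⁻¹ ≡ 20 (mod 23), so λ ≡ 21·20 ≡ 6.
  x = λ² - 19 - 19 = 36 - 38 ≡ 21; y = λ·(19 - 21) - 19 ≡ 15. → (21, 15)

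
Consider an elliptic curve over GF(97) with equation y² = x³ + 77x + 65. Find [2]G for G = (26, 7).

tangent at (26, 7): λ = (3·26² + 77)/(2·7) ≡ 68/14. 14⁻¹ ≡ 7 (mod 97), so λ ≡ 68·7 ≡ 88.
  x = λ² - 26 - 26 = 7744 - 52 ≡ 29; y = λ·(26 - 29) - 7 ≡ 20. → (29, 20)

(29, 20)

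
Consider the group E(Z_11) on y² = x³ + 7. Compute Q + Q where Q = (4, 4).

tangent at (4, 4): λ = (3·4² + 0)/(2·4) ≡ 4/8. 8⁻¹ ≡ 7 (mod 11), so λ ≡ 4·7 ≡ 6.
  x = λ² - 4 - 4 = 36 - 8 ≡ 6; y = λ·(4 - 6) - 4 ≡ 6. → (6, 6)

(6, 6)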